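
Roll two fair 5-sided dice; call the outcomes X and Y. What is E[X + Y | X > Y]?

Outcomes with X > Y: (2,1), (3,1), (3,2), (4,1), (4,2), (4,3), (5,1), (5,2), (5,3), (5,4), each with probability 1/25.
E[X + Y | X > Y] = (3 + 4 + 5 + 5 + 6 + 7 + 6 + 7 + 8 + 9) / 10 = 6.

6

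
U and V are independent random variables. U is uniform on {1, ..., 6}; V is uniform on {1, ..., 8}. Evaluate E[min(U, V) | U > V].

7/3

P(U > V) = 5/16.
Summing min(U,V)·P(x,y) over outcomes with U > V gives 35/48.
E[min(U, V) | U > V] = (35/48) / (5/16) = 7/3.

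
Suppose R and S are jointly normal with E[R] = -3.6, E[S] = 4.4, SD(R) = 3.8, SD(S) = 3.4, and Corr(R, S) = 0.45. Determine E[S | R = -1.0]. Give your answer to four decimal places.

For a bivariate normal, E[S | R=x] = μ_S + ρ·(σ_S/σ_R)·(x − μ_R).
E[S | R=-1.0] = 4.4 + (0.45)·(3.4/3.8)·(-1.0 − (-3.6)) = 4.4 + (0.40263)·(2.6) = 5.4468.

5.4468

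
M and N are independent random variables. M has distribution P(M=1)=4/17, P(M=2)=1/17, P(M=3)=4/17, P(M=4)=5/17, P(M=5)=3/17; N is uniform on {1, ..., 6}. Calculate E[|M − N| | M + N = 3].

1

P(M + N = 3) = 5/102.
Summing |M−N|·P(x,y) over outcomes with M + N = 3 gives 5/102.
E[|M − N| | M + N = 3] = (5/102) / (5/102) = 1.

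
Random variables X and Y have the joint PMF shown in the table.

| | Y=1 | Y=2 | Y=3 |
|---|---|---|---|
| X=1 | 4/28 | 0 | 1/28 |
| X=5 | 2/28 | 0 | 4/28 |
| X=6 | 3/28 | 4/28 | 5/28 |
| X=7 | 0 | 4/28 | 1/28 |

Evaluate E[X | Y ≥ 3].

P(Y ≥ 3) = 11/28.
Σ X·P over the event = 1·(1/28) + 5·(4/28) + 6·(5/28) + 7·(1/28) = 29/14.
E[X | Y ≥ 3] = (29/14) / (11/28) = 58/11.

58/11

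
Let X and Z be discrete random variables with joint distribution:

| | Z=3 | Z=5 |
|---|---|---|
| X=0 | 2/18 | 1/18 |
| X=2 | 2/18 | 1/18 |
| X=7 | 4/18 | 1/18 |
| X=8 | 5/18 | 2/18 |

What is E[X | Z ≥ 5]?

P(Z ≥ 5) = 5/18.
Σ X·P over the event = 0·(1/18) + 2·(1/18) + 7·(1/18) + 8·(2/18) = 25/18.
E[X | Z ≥ 5] = (25/18) / (5/18) = 5.

5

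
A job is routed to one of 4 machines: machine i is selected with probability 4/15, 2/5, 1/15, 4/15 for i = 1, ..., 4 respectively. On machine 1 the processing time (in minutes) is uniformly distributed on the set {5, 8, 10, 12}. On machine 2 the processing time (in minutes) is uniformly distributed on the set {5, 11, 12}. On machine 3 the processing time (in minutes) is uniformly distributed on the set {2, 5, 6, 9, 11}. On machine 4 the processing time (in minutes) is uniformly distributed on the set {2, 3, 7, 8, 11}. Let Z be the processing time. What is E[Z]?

204/25

E[Z | machine 1] = (5+8+10+12)/4 = 35/4.
E[Z | machine 2] = (5+11+12)/3 = 28/3.
E[Z | machine 3] = (2+5+6+9+11)/5 = 33/5.
E[Z | machine 4] = (2+3+7+8+11)/5 = 31/5.
By the law of total expectation,
E[Z] = (4/15)·(35/4) + (2/5)·(28/3) + (1/15)·(33/5) + (4/15)·(31/5) = 204/25.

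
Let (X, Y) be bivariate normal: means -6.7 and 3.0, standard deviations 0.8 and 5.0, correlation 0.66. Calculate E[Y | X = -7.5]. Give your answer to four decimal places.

E[Y | X=x] = μ_Y + ρ(σ_Y/σ_X)(x − μ_X) for jointly normal variables.
E[Y | X=-7.5] = 3.0 + (0.66)·(5.0/0.8)·(-7.5 − (-6.7)) = 3.0 + (4.125)·(-0.8) = -0.3000.

-0.3000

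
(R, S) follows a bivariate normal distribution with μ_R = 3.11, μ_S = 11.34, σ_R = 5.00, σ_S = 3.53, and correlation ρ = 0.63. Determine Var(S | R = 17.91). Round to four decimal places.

Var(S | R=x) = (1 − ρ²)·σ_S².
Var(S | R=17.91) = (3.53)²·(1 − (0.63)²) = 12.4609·0.6031 = 7.5152.

7.5152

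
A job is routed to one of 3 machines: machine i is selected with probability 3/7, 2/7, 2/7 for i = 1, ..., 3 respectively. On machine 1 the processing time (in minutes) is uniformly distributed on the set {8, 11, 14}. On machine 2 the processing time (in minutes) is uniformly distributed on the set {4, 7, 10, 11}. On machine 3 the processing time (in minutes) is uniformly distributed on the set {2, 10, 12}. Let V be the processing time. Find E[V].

65/7

E[V | machine 1] = (8+11+14)/3 = 11.
E[V | machine 2] = (4+7+10+11)/4 = 8.
E[V | machine 3] = (2+10+12)/3 = 8.
E[V] = (3/7)·(11) + (2/7)·(8) + (2/7)·(8) = 65/7.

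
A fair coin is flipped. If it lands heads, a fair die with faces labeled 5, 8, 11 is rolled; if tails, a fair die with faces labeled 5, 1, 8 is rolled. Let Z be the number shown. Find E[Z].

19/3

E[Z | heads] = (5+8+11)/3 = 8.
E[Z | tails] = (5+1+8)/3 = 14/3.
E[Z] = (1/2)·(8) + (1/2)·(14/3) = 19/3.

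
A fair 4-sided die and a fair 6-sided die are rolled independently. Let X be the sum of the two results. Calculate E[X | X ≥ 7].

P(X ≥ 7) = 5/12.
Σ over the event: 7·1/6 + 8·1/8 + 9·1/12 + 10·1/24 = 10/3.
E[X | X ≥ 7] = (10/3) / (5/12) = 8.

8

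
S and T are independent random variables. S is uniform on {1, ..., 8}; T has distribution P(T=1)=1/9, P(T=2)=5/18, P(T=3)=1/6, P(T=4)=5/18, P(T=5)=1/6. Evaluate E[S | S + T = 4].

P(S + T = 4) = 5/72.
Summing S·P(x,y) over outcomes with S + T = 4 gives 19/144.
E[S | S + T = 4] = (19/144) / (5/72) = 19/10.

19/10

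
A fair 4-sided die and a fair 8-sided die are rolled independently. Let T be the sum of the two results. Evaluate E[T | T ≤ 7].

P(T ≤ 7) = 9/16.
Σ over the event: 2·1/32 + 3·1/16 + 4·3/32 + 5·1/8 + 6·1/8 + 7·1/8 = 23/8.
E[T | T ≤ 7] = (23/8) / (9/16) = 46/9.

46/9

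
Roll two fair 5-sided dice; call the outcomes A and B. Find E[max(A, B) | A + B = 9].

P(A + B = 9) = 2/25.
Summing max(A,B)·P(x,y) over outcomes with A + B = 9 gives 2/5.
E[max(A, B) | A + B = 9] = (2/5) / (2/25) = 5.

5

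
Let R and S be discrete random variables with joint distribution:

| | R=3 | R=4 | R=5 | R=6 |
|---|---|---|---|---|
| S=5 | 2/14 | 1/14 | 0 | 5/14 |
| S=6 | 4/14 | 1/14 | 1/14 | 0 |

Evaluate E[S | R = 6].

P(R = 6) = 5/14.
Σ S·P over the event = 5·(5/14) = 25/14.
E[S | R = 6] = (25/14) / (5/14) = 5.

5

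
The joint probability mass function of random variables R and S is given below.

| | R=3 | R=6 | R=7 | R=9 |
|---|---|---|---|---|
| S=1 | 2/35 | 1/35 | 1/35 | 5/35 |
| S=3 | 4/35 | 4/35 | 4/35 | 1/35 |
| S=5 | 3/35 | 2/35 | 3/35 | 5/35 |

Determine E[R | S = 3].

P(S = 3) = 13/35.
Σ R·P over the event = 3·(4/35) + 6·(4/35) + 7·(4/35) + 9·(1/35) = 73/35.
E[R | S = 3] = (73/35) / (13/35) = 73/13.

73/13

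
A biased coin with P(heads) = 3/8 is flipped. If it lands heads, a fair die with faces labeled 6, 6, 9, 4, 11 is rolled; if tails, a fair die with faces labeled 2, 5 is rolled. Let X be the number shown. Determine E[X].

E[X | heads] = (6+6+9+4+11)/5 = 36/5.
E[X | tails] = (2+5)/2 = 7/2.
E[X] = (3/8)·(36/5) + (5/8)·(7/2) = 391/80.

391/80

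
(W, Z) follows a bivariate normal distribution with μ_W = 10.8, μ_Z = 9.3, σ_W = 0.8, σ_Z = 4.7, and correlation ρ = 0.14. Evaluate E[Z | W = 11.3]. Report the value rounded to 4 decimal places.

For a bivariate normal, E[Z | W=x] = μ_Z + ρ·(σ_Z/σ_W)·(x − μ_W).
E[Z | W=11.3] = 9.3 + (0.14)·(4.7/0.8)·(11.3 − (10.8)) = 9.3 + (0.8225)·(0.5) = 9.7113.

9.7113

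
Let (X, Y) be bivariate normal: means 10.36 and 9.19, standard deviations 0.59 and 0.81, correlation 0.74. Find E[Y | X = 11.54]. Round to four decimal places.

10.3888

The regression of Y on X has slope ρ·σ_Y/σ_X and passes through (μ_X, μ_Y).
E[Y | X=11.54] = 9.19 + (0.74)·(0.81/0.59)·(11.54 − (10.36)) = 9.19 + (1.0159)·(1.18) = 10.3888.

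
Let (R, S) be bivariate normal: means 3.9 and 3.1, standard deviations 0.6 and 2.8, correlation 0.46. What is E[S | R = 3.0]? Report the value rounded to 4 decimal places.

1.1680

For a bivariate normal, E[S | R=x] = μ_S + ρ·(σ_S/σ_R)·(x − μ_R).
E[S | R=3.0] = 3.1 + (0.46)·(2.8/0.6)·(3.0 − (3.9)) = 3.1 + (2.1467)·(-0.9) = 1.1680.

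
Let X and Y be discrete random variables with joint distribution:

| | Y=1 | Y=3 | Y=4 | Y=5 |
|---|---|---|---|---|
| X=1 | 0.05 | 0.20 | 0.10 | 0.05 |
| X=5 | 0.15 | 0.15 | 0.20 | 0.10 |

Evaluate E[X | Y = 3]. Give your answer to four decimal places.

P(Y = 3) = 0.35.
Σ X·P over the event = 1·(0.20) + 5·(0.15) = 0.95.
E[X | Y = 3] = (0.95) / (0.35) = 2.7143.

2.7143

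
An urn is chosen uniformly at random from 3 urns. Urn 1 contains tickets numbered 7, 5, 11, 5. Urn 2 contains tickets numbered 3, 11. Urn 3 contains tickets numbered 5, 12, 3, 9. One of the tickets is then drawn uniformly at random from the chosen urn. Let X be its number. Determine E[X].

E[X | urn 1] = (7+5+11+5)/4 = 7.
E[X | urn 2] = (3+11)/2 = 7.
E[X | urn 3] = (5+12+3+9)/4 = 29/4.
E[X] = (1/3)·(7) + (1/3)·(7) + (1/3)·(29/4) = 85/12.

85/12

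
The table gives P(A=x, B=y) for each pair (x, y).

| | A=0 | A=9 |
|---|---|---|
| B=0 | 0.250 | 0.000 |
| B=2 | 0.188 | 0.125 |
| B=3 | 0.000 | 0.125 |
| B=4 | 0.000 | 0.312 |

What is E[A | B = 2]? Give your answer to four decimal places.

3.5942

P(B = 2) = 0.313.
Σ A·P over the event = 0·(0.188) + 9·(0.125) = 1.125.
E[A | B = 2] = (1.125) / (0.313) = 3.5942.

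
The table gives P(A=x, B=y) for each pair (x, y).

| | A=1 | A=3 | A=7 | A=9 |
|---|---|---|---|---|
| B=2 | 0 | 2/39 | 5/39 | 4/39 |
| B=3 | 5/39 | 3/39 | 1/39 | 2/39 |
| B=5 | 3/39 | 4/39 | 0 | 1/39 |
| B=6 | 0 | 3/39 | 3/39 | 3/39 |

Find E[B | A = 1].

15/4

P(A = 1) = 8/39.
Σ B·P over the event = 3·(5/39) + 5·(3/39) = 10/13.
E[B | A = 1] = (10/13) / (8/39) = 15/4.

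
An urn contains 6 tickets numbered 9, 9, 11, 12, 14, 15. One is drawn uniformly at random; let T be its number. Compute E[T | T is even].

13

P(T is even) = 1/3.
Σ over the event: 12·1/6 + 14·1/6 = 13/3.
E[T | T is even] = (13/3) / (1/3) = 13.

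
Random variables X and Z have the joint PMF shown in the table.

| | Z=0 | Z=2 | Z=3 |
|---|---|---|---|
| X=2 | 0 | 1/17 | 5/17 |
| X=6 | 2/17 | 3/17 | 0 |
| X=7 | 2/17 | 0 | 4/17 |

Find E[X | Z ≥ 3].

38/9

P(Z ≥ 3) = 9/17.
Σ X·P over the event = 2·(5/17) + 7·(4/17) = 38/17.
E[X | Z ≥ 3] = (38/17) / (9/17) = 38/9.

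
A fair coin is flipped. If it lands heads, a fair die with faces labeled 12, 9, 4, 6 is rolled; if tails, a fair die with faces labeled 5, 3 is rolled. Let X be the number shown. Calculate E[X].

47/8

E[X | heads] = (12+9+4+6)/4 = 31/4.
E[X | tails] = (5+3)/2 = 4.
E[X] = (1/2)·(31/4) + (1/2)·(4) = 47/8.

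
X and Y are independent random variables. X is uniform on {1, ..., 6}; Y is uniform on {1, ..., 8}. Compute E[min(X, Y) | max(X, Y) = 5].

25/9

Outcomes with max(X, Y) = 5: (1,5), (2,5), (3,5), (4,5), (5,1), (5,2), (5,3), (5,4), (5,5), each with probability 1/48.
E[min(X, Y) | max(X, Y) = 5] = (1 + 2 + 3 + 4 + 1 + 2 + 3 + 4 + 5) / 9 = 25/9.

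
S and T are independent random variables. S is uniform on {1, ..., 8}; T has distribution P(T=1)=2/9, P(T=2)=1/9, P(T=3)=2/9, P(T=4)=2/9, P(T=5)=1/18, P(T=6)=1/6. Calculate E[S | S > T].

496/85

P(S > T) = 85/144.
Summing S·P(x,y) over outcomes with S > T gives 31/9.
E[S | S > T] = (31/9) / (85/144) = 496/85.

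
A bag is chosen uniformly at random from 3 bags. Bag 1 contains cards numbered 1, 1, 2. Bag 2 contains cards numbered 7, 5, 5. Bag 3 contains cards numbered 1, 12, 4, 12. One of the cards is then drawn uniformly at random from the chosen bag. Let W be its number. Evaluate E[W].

19/4

E[W | bag 1] = (1+1+2)/3 = 4/3.
E[W | bag 2] = (7+5+5)/3 = 17/3.
E[W | bag 3] = (1+12+4+12)/4 = 29/4.
By the law of total expectation,
E[W] = (1/3)·(4/3) + (1/3)·(17/3) + (1/3)·(29/4) = 19/4.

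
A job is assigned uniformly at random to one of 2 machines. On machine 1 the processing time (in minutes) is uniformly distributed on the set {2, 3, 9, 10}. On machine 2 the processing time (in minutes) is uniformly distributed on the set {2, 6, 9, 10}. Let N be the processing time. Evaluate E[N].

51/8

E[N | machine 1] = (2+3+9+10)/4 = 6.
E[N | machine 2] = (2+6+9+10)/4 = 27/4.
By the law of total expectation,
E[N] = (1/2)·(6) + (1/2)·(27/4) = 51/8.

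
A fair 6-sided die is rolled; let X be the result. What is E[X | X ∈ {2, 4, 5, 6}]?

17/4

P(X ∈ {2, 4, 5, 6}) = 2/3.
Σ over the event: 2·1/6 + 4·1/6 + 5·1/6 + 6·1/6 = 17/6.
E[X | X ∈ {2, 4, 5, 6}] = (17/6) / (2/3) = 17/4.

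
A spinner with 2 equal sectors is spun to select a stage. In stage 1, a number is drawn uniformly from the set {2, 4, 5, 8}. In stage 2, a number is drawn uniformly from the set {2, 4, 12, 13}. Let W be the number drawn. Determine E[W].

E[W | stage 1] = (2+4+5+8)/4 = 19/4.
E[W | stage 2] = (2+4+12+13)/4 = 31/4.
By the law of total expectation,
E[W] = (1/2)·(19/4) + (1/2)·(31/4) = 25/4.

25/4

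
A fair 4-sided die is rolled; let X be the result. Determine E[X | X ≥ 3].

Given X ≥ 3, X is equally likely to be any of {3, 4}.
E[X | X ≥ 3] = (3 + 4) / 2 = 7/2.

7/2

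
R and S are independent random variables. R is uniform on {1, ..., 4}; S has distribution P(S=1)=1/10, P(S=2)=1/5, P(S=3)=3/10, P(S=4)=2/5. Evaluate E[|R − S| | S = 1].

3/2

P(S = 1) = 1/10.
Summing |R−S|·P(x,y) over outcomes with S = 1 gives 3/20.
E[|R − S| | S = 1] = (3/20) / (1/10) = 3/2.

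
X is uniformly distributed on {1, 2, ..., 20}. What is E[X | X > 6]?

27/2

P(X > 6) = 7/10.
E[X | X > 6] = (189/20) / (7/10) = 27/2.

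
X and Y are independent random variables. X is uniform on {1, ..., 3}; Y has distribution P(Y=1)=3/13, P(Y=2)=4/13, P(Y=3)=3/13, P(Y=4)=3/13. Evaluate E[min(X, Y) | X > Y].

7/5

P(X > Y) = 10/39.
Summing min(X,Y)·P(x,y) over outcomes with X > Y gives 14/39.
E[min(X, Y) | X > Y] = (14/39) / (10/39) = 7/5.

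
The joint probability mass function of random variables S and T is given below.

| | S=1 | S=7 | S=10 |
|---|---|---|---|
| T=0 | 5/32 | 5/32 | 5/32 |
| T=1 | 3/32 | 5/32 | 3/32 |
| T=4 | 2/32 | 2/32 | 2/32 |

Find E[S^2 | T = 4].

50

P(T = 4) = 3/16.
Σ S^2·P over the event = 1·(2/32) + 49·(2/32) + 100·(2/32) = 75/8.
E[S^2 | T = 4] = (75/8) / (3/16) = 50.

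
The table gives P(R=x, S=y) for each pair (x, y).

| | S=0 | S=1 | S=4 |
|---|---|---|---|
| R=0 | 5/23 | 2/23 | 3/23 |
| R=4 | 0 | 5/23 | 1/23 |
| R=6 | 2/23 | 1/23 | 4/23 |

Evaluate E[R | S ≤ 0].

12/7

P(S ≤ 0) = 7/23.
Σ R·P over the event = 0·(5/23) + 6·(2/23) = 12/23.
E[R | S ≤ 0] = (12/23) / (7/23) = 12/7.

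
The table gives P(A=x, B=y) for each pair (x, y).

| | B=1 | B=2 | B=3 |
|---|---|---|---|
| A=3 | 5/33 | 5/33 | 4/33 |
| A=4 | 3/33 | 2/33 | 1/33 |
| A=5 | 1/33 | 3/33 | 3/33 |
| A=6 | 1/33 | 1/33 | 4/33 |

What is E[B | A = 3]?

P(A = 3) = 14/33.
Σ B·P over the event = 1·(5/33) + 2·(5/33) + 3·(4/33) = 9/11.
E[B | A = 3] = (9/11) / (14/33) = 27/14.

27/14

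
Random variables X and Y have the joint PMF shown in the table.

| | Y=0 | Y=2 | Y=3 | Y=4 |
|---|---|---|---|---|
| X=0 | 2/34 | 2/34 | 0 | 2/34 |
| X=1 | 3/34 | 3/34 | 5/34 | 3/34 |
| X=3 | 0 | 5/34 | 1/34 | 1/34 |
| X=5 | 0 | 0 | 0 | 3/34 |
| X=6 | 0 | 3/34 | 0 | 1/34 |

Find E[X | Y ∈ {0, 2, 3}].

47/24

P(Y ∈ {0, 2, 3}) = 12/17.
Σ X·P over the event = 0·(2/34) + 0·(2/34) + 1·(3/34) + 1·(3/34) + 1·(5/34) + 3·(5/34) + 3·(1/34) + 6·(3/34) = 47/34.
E[X | Y ∈ {0, 2, 3}] = (47/34) / (12/17) = 47/24.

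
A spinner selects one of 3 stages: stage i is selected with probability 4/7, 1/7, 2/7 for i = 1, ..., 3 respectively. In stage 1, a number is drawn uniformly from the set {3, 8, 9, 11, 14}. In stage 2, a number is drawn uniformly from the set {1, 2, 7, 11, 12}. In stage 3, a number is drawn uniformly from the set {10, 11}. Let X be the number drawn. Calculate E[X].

318/35

E[X | stage 1] = (3+8+9+11+14)/5 = 9.
E[X | stage 2] = (1+2+7+11+12)/5 = 33/5.
E[X | stage 3] = (10+11)/2 = 21/2.
By the law of total expectation,
E[X] = (4/7)·(9) + (1/7)·(33/5) + (2/7)·(21/2) = 318/35.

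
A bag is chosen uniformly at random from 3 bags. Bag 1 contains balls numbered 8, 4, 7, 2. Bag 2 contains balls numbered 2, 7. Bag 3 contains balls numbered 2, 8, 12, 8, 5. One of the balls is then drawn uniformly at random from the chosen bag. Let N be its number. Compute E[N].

67/12

E[N | bag 1] = (8+4+7+2)/4 = 21/4.
E[N | bag 2] = (2+7)/2 = 9/2.
E[N | bag 3] = (2+8+12+8+5)/5 = 7.
By the law of total expectation,
E[N] = (1/3)·(21/4) + (1/3)·(9/2) + (1/3)·(7) = 67/12.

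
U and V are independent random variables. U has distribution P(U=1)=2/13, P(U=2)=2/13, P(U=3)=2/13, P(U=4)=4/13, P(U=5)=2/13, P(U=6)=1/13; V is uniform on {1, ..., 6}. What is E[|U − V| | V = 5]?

P(V = 5) = 1/6.
Summing |U−V|·P(x,y) over outcomes with V = 5 gives 23/78.
E[|U − V| | V = 5] = (23/78) / (1/6) = 23/13.

23/13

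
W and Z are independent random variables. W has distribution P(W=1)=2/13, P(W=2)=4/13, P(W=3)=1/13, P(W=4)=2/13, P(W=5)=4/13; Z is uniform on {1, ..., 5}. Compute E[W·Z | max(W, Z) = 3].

P(max(W, Z) = 3) = 9/65.
Summing WZ·P(x,y) over outcomes with max(W, Z) = 3 gives 48/65.
E[W·Z | max(W, Z) = 3] = (48/65) / (9/65) = 16/3.

16/3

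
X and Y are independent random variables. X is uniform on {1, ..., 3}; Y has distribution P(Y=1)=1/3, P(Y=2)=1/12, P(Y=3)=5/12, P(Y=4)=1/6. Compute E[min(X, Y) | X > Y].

10/9

P(X > Y) = 1/4.
Summing min(X,Y)·P(x,y) over outcomes with X > Y gives 5/18.
E[min(X, Y) | X > Y] = (5/18) / (1/4) = 10/9.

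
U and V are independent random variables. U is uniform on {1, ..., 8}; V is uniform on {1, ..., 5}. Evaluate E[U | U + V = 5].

Outcomes with U + V = 5: (1,4), (2,3), (3,2), (4,1), each with probability 1/40.
E[U | U + V = 5] = (1 + 2 + 3 + 4) / 4 = 5/2.

5/2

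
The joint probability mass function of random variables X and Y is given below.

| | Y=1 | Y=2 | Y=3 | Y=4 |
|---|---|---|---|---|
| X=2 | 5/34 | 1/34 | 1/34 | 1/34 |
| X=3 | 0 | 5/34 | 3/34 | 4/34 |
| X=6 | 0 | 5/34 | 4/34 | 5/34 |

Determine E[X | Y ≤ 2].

P(Y ≤ 2) = 8/17.
Summing X·P(X=x,Y=y) over the conditioning event gives 57/34.
E[X | Y ≤ 2] = (57/34) / (8/17) = 57/16.

57/16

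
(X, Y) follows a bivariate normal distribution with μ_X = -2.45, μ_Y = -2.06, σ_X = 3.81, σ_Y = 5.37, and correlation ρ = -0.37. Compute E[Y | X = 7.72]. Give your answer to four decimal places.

-7.3636

For a bivariate normal, E[Y | X=x] = μ_Y + ρ·(σ_Y/σ_X)·(x − μ_X).
E[Y | X=7.72] = -2.06 + (-0.37)·(5.37/3.81)·(7.72 − (-2.45)) = -2.06 + (-0.521496)·(10.17) = -7.3636.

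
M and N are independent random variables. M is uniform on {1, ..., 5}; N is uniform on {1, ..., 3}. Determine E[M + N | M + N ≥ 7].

22/3

Outcomes with M + N ≥ 7: (4,3), (5,2), (5,3), each with probability 1/15.
E[M + N | M + N ≥ 7] = (7 + 7 + 8) / 3 = 22/3.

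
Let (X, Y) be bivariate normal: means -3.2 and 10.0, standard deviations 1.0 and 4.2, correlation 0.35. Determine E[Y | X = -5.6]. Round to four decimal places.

6.4720

The regression of Y on X has slope ρ·σ_Y/σ_X and passes through (μ_X, μ_Y).
E[Y | X=-5.6] = 10.0 + (0.35)·(4.2/1.0)·(-5.6 − (-3.2)) = 10.0 + (1.47)·(-2.4) = 6.4720.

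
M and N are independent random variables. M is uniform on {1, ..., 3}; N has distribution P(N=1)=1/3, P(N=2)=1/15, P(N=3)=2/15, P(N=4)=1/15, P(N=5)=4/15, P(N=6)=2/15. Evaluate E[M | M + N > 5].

47/22

P(M + N > 5) = 22/45.
Summing M·P(x,y) over outcomes with M + N > 5 gives 47/45.
E[M | M + N > 5] = (47/45) / (22/45) = 47/22.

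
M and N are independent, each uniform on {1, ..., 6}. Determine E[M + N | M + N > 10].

Outcomes with M + N > 10: (5,6), (6,5), (6,6), each with probability 1/36.
E[M + N | M + N > 10] = (11 + 11 + 12) / 3 = 34/3.

34/3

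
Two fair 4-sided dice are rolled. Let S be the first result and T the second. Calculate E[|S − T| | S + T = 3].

1

P(S + T = 3) = 1/8.
Summing |S−T|·P(x,y) over outcomes with S + T = 3 gives 1/8.
E[|S − T| | S + T = 3] = (1/8) / (1/8) = 1.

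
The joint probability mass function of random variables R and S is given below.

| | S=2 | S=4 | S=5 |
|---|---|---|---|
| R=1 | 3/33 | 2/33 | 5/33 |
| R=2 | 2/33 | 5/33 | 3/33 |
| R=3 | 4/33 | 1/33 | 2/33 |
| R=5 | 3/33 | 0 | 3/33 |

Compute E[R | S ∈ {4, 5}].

47/21

P(S ∈ {4, 5}) = 7/11.
Σ R·P over the event = 1·(2/33) + 1·(5/33) + 2·(5/33) + 2·(3/33) + 3·(1/33) + 3·(2/33) + 5·(3/33) = 47/33.
E[R | S ∈ {4, 5}] = (47/33) / (7/11) = 47/21.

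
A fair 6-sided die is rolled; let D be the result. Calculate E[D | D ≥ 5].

11/2

Given D ≥ 5, D is equally likely to be any of {5, 6}.
E[D | D ≥ 5] = (5 + 6) / 2 = 11/2.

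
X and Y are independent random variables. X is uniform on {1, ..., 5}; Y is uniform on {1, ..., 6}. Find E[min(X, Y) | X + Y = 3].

Outcomes with X + Y = 3: (1,2), (2,1), each with probability 1/30.
E[min(X, Y) | X + Y = 3] = (1 + 1) / 2 = 1.

1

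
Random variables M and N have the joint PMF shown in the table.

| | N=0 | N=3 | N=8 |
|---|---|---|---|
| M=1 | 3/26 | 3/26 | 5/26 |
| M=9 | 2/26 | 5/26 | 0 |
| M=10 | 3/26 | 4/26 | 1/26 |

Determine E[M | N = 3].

P(N = 3) = 6/13.
Σ M·P over the event = 1·(3/26) + 9·(5/26) + 10·(4/26) = 44/13.
E[M | N = 3] = (44/13) / (6/13) = 22/3.

22/3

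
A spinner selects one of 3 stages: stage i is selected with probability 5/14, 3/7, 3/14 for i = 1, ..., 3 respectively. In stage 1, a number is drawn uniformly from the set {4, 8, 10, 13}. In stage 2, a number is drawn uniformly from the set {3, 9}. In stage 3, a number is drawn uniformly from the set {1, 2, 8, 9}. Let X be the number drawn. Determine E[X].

379/56

E[X | stage 1] = (4+8+10+13)/4 = 35/4.
E[X | stage 2] = (3+9)/2 = 6.
E[X | stage 3] = (1+2+8+9)/4 = 5.
E[X] = (5/14)·(35/4) + (3/7)·(6) + (3/14)·(5) = 379/56.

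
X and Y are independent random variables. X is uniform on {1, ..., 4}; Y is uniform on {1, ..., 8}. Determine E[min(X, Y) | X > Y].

Outcomes with X > Y: (2,1), (3,1), (3,2), (4,1), (4,2), (4,3), each with probability 1/32.
E[min(X, Y) | X > Y] = (1 + 1 + 2 + 1 + 2 + 3) / 6 = 5/3.

5/3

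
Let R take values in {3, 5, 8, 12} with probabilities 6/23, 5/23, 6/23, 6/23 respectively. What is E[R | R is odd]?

P(R is odd) = 11/23.
Σ over the event: 3·6/23 + 5·5/23 = 43/23.
E[R | R is odd] = (43/23) / (11/23) = 43/11.

43/11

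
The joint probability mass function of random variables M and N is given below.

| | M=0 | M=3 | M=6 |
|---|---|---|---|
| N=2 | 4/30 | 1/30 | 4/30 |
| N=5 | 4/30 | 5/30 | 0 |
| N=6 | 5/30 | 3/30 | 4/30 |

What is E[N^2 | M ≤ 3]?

P(M ≤ 3) = 11/15.
Σ N^2·P over the event = 4·(4/30) + 25·(4/30) + 36·(5/30) + 4·(1/30) + 25·(5/30) + 36·(3/30) = 533/30.
E[N^2 | M ≤ 3] = (533/30) / (11/15) = 533/22.

533/22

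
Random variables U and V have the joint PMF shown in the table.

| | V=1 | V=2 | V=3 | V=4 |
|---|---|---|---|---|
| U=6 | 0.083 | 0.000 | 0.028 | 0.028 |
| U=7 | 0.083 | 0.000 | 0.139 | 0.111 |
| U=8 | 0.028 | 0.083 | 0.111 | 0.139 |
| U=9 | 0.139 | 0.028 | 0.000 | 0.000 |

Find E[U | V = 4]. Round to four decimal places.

7.3993

P(V = 4) = 0.278.
Σ U·P over the event = 6·(0.028) + 7·(0.111) + 8·(0.139) = 2.057.
E[U | V = 4] = (2.057) / (0.278) = 7.3993.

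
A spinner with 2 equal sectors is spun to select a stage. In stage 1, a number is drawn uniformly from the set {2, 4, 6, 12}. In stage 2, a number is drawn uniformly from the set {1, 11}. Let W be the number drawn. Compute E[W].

6

E[W | stage 1] = (2+4+6+12)/4 = 6.
E[W | stage 2] = (1+11)/2 = 6.
E[W] = (1/2)·(6) + (1/2)·(6) = 6.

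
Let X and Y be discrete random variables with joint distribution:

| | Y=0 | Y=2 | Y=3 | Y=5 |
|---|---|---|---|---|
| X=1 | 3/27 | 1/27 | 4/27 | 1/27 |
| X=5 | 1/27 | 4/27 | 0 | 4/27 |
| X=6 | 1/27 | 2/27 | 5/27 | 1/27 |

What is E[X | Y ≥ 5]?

9/2

P(Y ≥ 5) = 2/9.
Summing X·P(X=x,Y=y) over the conditioning event gives 1.
E[X | Y ≥ 5] = (1) / (2/9) = 9/2.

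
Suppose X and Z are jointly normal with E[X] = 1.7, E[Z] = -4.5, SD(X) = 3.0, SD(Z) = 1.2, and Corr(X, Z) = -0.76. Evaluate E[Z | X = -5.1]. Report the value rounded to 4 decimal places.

-2.4328

For a bivariate normal, E[Z | X=x] = μ_Z + ρ·(σ_Z/σ_X)·(x − μ_X).
E[Z | X=-5.1] = -4.5 + (-0.76)·(1.2/3.0)·(-5.1 − (1.7)) = -4.5 + (-0.304)·(-6.8) = -2.4328.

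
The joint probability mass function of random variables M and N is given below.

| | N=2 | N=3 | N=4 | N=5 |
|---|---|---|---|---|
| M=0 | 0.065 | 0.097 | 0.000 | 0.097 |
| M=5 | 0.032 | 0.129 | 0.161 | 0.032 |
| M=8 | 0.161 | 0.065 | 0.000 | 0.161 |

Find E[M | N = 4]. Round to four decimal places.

P(N = 4) = 0.161.
Σ M·P over the event = 5·(0.161) = 0.805.
E[M | N = 4] = (0.805) / (0.161) = 5.0000.

5.0000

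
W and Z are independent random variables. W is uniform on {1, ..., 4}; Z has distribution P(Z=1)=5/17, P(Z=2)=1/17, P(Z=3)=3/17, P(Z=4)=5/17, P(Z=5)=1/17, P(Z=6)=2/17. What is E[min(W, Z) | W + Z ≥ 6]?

95/34

P(W + Z ≥ 6) = 1/2.
Summing min(W,Z)·P(x,y) over outcomes with W + Z ≥ 6 gives 95/68.
E[min(W, Z) | W + Z ≥ 6] = (95/68) / (1/2) = 95/34.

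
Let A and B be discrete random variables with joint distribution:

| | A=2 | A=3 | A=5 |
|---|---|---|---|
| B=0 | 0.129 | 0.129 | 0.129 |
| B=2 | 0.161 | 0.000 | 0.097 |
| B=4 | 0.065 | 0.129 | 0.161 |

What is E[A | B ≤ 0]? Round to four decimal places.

3.3333

P(B ≤ 0) = 0.387.
Σ A·P over the event = 2·(0.129) + 3·(0.129) + 5·(0.129) = 1.290.
E[A | B ≤ 0] = (1.290) / (0.387) = 3.3333.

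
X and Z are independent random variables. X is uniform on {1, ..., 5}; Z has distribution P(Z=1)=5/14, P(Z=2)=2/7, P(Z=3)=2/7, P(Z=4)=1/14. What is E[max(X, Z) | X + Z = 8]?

24/5

P(X + Z = 8) = 1/14.
Summing max(X,Z)·P(x,y) over outcomes with X + Z = 8 gives 12/35.
E[max(X, Z) | X + Z = 8] = (12/35) / (1/14) = 24/5.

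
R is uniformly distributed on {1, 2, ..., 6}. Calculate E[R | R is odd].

3

Given R is odd, R is equally likely to be any of {1, 3, 5}.
E[R | R is odd] = (1 + 3 + 5) / 3 = 3.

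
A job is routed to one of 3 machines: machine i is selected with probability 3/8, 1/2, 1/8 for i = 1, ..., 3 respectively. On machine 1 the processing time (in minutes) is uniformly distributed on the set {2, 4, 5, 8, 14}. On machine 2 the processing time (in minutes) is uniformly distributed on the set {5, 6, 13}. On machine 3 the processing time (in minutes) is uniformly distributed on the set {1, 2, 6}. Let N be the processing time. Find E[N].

E[N | machine 1] = (2+4+5+8+14)/5 = 33/5.
E[N | machine 2] = (5+6+13)/3 = 8.
E[N | machine 3] = (1+2+6)/3 = 3.
E[N] = (3/8)·(33/5) + (1/2)·(8) + (1/8)·(3) = 137/20.

137/20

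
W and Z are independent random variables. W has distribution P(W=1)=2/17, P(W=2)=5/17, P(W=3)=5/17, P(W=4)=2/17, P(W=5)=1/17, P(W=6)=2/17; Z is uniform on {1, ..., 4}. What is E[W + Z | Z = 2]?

86/17

P(Z = 2) = 1/4.
Summing (W+Z)·P(x,y) over outcomes with Z = 2 gives 43/34.
E[W + Z | Z = 2] = (43/34) / (1/4) = 86/17.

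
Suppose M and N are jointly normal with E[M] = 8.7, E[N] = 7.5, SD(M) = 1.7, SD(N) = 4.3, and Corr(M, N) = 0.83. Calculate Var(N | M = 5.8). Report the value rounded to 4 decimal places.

Var(N | M=x) = (1 − ρ²)·σ_N².
Var(N | M=5.8) = (4.3)²·(1 − (0.83)²) = 18.49·0.3111 = 5.7522.

5.7522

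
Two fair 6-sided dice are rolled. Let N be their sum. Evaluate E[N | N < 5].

10/3

P(N < 5) = 1/6.
Σ over the event: 2·1/36 + 3·1/18 + 4·1/12 = 5/9.
E[N | N < 5] = (5/9) / (1/6) = 10/3.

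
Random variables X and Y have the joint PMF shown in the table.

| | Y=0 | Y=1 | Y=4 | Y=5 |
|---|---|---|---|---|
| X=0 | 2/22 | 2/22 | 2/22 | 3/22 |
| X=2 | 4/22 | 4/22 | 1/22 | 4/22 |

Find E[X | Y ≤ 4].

6/5

P(Y ≤ 4) = 15/22.
Σ X·P over the event = 0·(2/22) + 0·(2/22) + 0·(2/22) + 2·(4/22) + 2·(4/22) + 2·(1/22) = 9/11.
E[X | Y ≤ 4] = (9/11) / (15/22) = 6/5.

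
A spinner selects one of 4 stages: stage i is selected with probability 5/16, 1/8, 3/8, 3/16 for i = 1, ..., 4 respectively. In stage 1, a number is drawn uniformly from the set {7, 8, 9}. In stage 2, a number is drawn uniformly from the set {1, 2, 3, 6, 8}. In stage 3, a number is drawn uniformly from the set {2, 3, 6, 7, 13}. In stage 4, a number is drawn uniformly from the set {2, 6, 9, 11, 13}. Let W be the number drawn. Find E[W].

549/80

E[W | stage 1] = (7+8+9)/3 = 8.
E[W | stage 2] = (1+2+3+6+8)/5 = 4.
E[W | stage 3] = (2+3+6+7+13)/5 = 31/5.
E[W | stage 4] = (2+6+9+11+13)/5 = 41/5.
E[W] = (5/16)·(8) + (1/8)·(4) + (3/8)·(31/5) + (3/16)·(41/5) = 549/80.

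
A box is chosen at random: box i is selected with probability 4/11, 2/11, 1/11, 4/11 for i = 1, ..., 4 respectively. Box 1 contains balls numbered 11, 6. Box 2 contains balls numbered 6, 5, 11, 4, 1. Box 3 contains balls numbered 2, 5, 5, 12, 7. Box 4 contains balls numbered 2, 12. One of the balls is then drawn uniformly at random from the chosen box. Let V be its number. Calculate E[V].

E[V | box 1] = (11+6)/2 = 17/2.
E[V | box 2] = (6+5+11+4+1)/5 = 27/5.
E[V | box 3] = (2+5+5+12+7)/5 = 31/5.
E[V | box 4] = (2+12)/2 = 7.
E[V] = (4/11)·(17/2) + (2/11)·(27/5) + (1/11)·(31/5) + (4/11)·(7) = 79/11.

79/11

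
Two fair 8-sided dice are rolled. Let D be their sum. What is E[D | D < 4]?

8/3

P(D < 4) = 3/64.
Σ over the event: 2·1/64 + 3·1/32 = 1/8.
E[D | D < 4] = (1/8) / (3/64) = 8/3.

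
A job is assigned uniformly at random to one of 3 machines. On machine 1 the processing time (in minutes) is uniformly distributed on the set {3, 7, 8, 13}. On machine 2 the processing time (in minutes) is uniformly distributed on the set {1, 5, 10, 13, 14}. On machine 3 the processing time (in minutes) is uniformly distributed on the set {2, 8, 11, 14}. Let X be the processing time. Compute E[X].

E[X | machine 1] = (3+7+8+13)/4 = 31/4.
E[X | machine 2] = (1+5+10+13+14)/5 = 43/5.
E[X | machine 3] = (2+8+11+14)/4 = 35/4.
E[X] = (1/3)·(31/4) + (1/3)·(43/5) + (1/3)·(35/4) = 251/30.

251/30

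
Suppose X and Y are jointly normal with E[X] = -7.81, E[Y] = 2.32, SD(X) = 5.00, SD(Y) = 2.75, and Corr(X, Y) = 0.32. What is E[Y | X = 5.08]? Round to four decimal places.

4.5886

E[Y | X=x] = μ_Y + ρ(σ_Y/σ_X)(x − μ_X) for jointly normal variables.
E[Y | X=5.08] = 2.32 + (0.32)·(2.75/5.00)·(5.08 − (-7.81)) = 2.32 + (0.176)·(12.89) = 4.5886.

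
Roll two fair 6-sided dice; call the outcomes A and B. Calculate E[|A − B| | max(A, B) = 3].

Outcomes with max(A, B) = 3: (1,3), (2,3), (3,1), (3,2), (3,3), each with probability 1/36.
E[|A − B| | max(A, B) = 3] = (2 + 1 + 2 + 1 + 0) / 5 = 6/5.

6/5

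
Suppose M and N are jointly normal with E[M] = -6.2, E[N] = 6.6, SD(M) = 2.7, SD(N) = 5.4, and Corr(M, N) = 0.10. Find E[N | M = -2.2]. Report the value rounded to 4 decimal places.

7.4000

The regression of N on M has slope ρ·σ_N/σ_M and passes through (μ_M, μ_N).
E[N | M=-2.2] = 6.6 + (0.10)·(5.4/2.7)·(-2.2 − (-6.2)) = 6.6 + (0.2)·(4) = 7.4000.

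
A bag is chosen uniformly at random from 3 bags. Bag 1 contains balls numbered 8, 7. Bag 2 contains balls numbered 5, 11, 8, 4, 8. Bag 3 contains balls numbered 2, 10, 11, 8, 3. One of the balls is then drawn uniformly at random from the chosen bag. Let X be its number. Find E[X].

43/6

E[X | bag 1] = (8+7)/2 = 15/2.
E[X | bag 2] = (5+11+8+4+8)/5 = 36/5.
E[X | bag 3] = (2+10+11+8+3)/5 = 34/5.
By the law of total expectation,
E[X] = (1/3)·(15/2) + (1/3)·(36/5) + (1/3)·(34/5) = 43/6.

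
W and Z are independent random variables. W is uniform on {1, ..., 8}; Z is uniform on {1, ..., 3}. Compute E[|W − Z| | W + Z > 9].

Outcomes with W + Z > 9: (7,3), (8,2), (8,3), each with probability 1/24.
E[|W − Z| | W + Z > 9] = (4 + 6 + 5) / 3 = 5.

5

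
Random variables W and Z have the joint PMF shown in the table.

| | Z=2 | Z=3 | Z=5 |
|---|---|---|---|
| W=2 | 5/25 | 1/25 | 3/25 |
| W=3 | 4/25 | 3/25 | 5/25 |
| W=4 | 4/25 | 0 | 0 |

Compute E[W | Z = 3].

P(Z = 3) = 4/25.
Σ W·P over the event = 2·(1/25) + 3·(3/25) = 11/25.
E[W | Z = 3] = (11/25) / (4/25) = 11/4.

11/4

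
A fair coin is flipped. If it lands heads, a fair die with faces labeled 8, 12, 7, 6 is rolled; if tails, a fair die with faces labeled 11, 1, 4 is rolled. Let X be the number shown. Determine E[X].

163/24

E[X | heads] = (8+12+7+6)/4 = 33/4.
E[X | tails] = (11+1+4)/3 = 16/3.
E[X] = (1/2)·(33/4) + (1/2)·(16/3) = 163/24.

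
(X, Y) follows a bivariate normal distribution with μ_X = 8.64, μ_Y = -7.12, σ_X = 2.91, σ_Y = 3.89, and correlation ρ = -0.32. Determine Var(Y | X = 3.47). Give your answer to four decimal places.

The conditional variance in a bivariate normal is σ_Y²(1 − ρ²), independent of x.
Var(Y | X=3.47) = (3.89)²·(1 − (-0.32)²) = 15.1321·0.8976 = 13.5826.

13.5826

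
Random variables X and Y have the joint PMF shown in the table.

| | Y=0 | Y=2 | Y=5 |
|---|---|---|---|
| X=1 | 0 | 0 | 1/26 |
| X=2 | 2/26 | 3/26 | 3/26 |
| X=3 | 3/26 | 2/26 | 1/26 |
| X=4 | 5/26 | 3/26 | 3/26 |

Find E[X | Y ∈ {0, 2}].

19/6

P(Y ∈ {0, 2}) = 9/13.
Σ X·P over the event = 2·(2/26) + 2·(3/26) + 3·(3/26) + 3·(2/26) + 4·(5/26) + 4·(3/26) = 57/26.
E[X | Y ∈ {0, 2}] = (57/26) / (9/13) = 19/6.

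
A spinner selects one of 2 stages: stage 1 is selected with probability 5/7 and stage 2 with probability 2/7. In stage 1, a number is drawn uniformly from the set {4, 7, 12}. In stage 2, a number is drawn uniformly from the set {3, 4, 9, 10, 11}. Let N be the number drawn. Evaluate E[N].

797/105

E[N | stage 1] = (4+7+12)/3 = 23/3.
E[N | stage 2] = (3+4+9+10+11)/5 = 37/5.
By the law of total expectation,
E[N] = (5/7)·(23/3) + (2/7)·(37/5) = 797/105.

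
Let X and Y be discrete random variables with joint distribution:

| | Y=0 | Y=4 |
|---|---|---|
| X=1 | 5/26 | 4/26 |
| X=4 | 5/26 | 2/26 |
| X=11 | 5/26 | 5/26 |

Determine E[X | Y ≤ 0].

P(Y ≤ 0) = 15/26.
Σ X·P over the event = 1·(5/26) + 4·(5/26) + 11·(5/26) = 40/13.
E[X | Y ≤ 0] = (40/13) / (15/26) = 16/3.

16/3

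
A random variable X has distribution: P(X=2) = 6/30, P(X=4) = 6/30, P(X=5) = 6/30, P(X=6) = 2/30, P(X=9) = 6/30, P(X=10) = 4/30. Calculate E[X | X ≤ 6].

39/10

P(X ≤ 6) = 2/3.
Σ over the event: 2·1/5 + 4·1/5 + 5·1/5 + 6·1/15 = 13/5.
E[X | X ≤ 6] = (13/5) / (2/3) = 39/10.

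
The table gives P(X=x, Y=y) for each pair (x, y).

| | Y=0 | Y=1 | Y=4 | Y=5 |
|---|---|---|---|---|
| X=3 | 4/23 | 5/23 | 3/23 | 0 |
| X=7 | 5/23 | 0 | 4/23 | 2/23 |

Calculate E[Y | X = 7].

P(X = 7) = 11/23.
Σ Y·P over the event = 0·(5/23) + 4·(4/23) + 5·(2/23) = 26/23.
E[Y | X = 7] = (26/23) / (11/23) = 26/11.

26/11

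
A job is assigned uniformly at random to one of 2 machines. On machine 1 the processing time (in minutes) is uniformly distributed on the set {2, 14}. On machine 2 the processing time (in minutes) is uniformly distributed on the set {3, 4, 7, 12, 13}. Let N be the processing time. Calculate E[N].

79/10

E[N | machine 1] = (2+14)/2 = 8.
E[N | machine 2] = (3+4+7+12+13)/5 = 39/5.
By the law of total expectation,
E[N] = (1/2)·(8) + (1/2)·(39/5) = 79/10.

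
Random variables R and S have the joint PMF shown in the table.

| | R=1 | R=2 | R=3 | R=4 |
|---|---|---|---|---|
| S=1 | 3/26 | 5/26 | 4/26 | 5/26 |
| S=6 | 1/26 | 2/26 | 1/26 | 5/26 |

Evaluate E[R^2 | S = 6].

98/9

P(S = 6) = 9/26.
Σ R^2·P over the event = 1·(1/26) + 4·(2/26) + 9·(1/26) + 16·(5/26) = 49/13.
E[R^2 | S = 6] = (49/13) / (9/26) = 98/9.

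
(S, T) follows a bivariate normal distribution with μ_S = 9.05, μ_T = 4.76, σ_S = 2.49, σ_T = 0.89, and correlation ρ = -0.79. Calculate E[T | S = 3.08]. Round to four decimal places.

6.4457

The regression of T on S has slope ρ·σ_T/σ_S and passes through (μ_S, μ_T).
E[T | S=3.08] = 4.76 + (-0.79)·(0.89/2.49)·(3.08 − (9.05)) = 4.76 + (-0.28237)·(-5.97) = 6.4457.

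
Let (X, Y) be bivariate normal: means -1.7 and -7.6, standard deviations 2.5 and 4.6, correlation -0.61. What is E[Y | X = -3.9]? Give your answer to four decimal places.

-5.1307

For a bivariate normal, E[Y | X=x] = μ_Y + ρ·(σ_Y/σ_X)·(x − μ_X).
E[Y | X=-3.9] = -7.6 + (-0.61)·(4.6/2.5)·(-3.9 − (-1.7)) = -7.6 + (-1.1224)·(-2.2) = -5.1307.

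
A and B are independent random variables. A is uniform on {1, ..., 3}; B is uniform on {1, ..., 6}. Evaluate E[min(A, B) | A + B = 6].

2

Outcomes with A + B = 6: (1,5), (2,4), (3,3), each with probability 1/18.
E[min(A, B) | A + B = 6] = (1 + 2 + 3) / 3 = 2.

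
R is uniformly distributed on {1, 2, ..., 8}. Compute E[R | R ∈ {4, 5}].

9/2

P(R ∈ {4, 5}) = 1/4.
Σ over the event: 4·1/8 + 5·1/8 = 9/8.
E[R | R ∈ {4, 5}] = (9/8) / (1/4) = 9/2.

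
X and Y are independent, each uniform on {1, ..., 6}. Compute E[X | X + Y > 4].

58/15

P(X + Y > 4) = 5/6.
Summing X·P(x,y) over outcomes with X + Y > 4 gives 29/9.
E[X | X + Y > 4] = (29/9) / (5/6) = 58/15.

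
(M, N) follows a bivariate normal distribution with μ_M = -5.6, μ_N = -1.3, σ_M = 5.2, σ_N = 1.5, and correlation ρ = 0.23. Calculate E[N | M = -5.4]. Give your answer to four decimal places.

For a bivariate normal, E[N | M=x] = μ_N + ρ·(σ_N/σ_M)·(x − μ_M).
E[N | M=-5.4] = -1.3 + (0.23)·(1.5/5.2)·(-5.4 − (-5.6)) = -1.3 + (0.066346)·(0.2) = -1.2867.

-1.2867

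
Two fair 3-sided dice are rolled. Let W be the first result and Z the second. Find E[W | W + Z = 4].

2

P(W + Z = 4) = 1/3.
Summing W·P(x,y) over outcomes with W + Z = 4 gives 2/3.
E[W | W + Z = 4] = (2/3) / (1/3) = 2.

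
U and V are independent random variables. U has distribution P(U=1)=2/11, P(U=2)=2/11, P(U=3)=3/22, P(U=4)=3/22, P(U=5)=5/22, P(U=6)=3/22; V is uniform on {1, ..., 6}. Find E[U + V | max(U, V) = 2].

10/3

P(max(U, V) = 2) = 1/11.
Summing (U+V)·P(x,y) over outcomes with max(U, V) = 2 gives 10/33.
E[U + V | max(U, V) = 2] = (10/33) / (1/11) = 10/3.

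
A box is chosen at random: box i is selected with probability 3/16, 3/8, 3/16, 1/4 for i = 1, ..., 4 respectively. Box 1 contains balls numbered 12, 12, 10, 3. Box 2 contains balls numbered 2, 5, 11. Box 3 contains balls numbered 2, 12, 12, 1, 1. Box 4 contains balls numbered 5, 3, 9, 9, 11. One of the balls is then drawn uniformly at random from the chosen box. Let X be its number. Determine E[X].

2203/320

E[X | box 1] = (12+12+10+3)/4 = 37/4.
E[X | box 2] = (2+5+11)/3 = 6.
E[X | box 3] = (2+12+12+1+1)/5 = 28/5.
E[X | box 4] = (5+3+9+9+11)/5 = 37/5.
E[X] = (3/16)·(37/4) + (3/8)·(6) + (3/16)·(28/5) + (1/4)·(37/5) = 2203/320.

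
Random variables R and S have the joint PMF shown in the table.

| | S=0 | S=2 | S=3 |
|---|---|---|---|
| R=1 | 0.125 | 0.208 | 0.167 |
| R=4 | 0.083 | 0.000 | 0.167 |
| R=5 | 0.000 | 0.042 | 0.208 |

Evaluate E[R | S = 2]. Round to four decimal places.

P(S = 2) = 0.250.
Σ R·P over the event = 1·(0.208) + 5·(0.042) = 0.418.
E[R | S = 2] = (0.418) / (0.250) = 1.6720.

1.6720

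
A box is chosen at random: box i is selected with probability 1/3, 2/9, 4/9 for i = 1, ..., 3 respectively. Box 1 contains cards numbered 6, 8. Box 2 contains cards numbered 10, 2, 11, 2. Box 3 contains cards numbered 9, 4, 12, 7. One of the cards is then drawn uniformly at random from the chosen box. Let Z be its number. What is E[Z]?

E[Z | box 1] = (6+8)/2 = 7.
E[Z | box 2] = (10+2+11+2)/4 = 25/4.
E[Z | box 3] = (9+4+12+7)/4 = 8.
By the law of total expectation,
E[Z] = (1/3)·(7) + (2/9)·(25/4) + (4/9)·(8) = 131/18.

131/18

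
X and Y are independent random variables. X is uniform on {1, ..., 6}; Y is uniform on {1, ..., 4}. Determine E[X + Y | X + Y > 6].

8

Outcomes with X + Y > 6: (3,4), (4,3), (4,4), (5,2), (5,3), (5,4), (6,1), (6,2), (6,3), (6,4), each with probability 1/24.
E[X + Y | X + Y > 6] = (7 + 7 + 8 + 7 + 8 + 9 + 7 + 8 + 9 + 10) / 10 = 8.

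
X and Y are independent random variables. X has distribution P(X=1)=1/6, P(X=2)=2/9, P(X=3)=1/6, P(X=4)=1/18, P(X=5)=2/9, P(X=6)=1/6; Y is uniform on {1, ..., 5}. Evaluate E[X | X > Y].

52/11

P(X > Y) = 22/45.
Summing X·P(x,y) over outcomes with X > Y gives 104/45.
E[X | X > Y] = (104/45) / (22/45) = 52/11.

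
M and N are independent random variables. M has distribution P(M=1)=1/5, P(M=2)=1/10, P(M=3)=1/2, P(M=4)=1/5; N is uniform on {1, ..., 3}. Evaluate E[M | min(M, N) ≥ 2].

25/8

P(min(M, N) ≥ 2) = 8/15.
Summing M·P(x,y) over outcomes with min(M, N) ≥ 2 gives 5/3.
E[M | min(M, N) ≥ 2] = (5/3) / (8/15) = 25/8.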